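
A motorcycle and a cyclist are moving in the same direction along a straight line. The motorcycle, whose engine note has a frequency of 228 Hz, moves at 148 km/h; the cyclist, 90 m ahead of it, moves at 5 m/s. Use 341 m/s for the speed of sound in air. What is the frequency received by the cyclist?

148 km/h = 41.11 m/s.
The cyclist is ahead, so the motorcycle is moving toward it while the cyclist is moving away from the motorcycle.
Both move, so f' = f · (v − v_o)/(v − v_s).
f' = 228 × (341 − 5)/(341 − 41.11) = 228 × 336/299.89 ≈ 255 Hz.

255 Hz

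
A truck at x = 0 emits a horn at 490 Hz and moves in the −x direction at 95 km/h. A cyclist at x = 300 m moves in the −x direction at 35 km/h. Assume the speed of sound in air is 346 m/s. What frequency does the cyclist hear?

468 Hz

95 km/h = 26.39 m/s; 35 km/h = 9.722 m/s.
The observer lies on the +x side, so the source is heading away from the observer and the observer is heading toward the source.
Both move, so f' = f · (v + v_o)/(v + v_s).
f' = 490 × (346 + 9.722)/(346 + 26.39) = 490 × 355.72/372.39 ≈ 468 Hz.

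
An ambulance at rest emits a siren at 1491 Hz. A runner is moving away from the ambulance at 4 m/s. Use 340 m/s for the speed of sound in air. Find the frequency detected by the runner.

1473 Hz

Moving observer, stationary source: f' = f · (v − v_o)/v.
f' = 1491 × (340 − 4)/340 = 1491 × 336/340 ≈ 1473 Hz.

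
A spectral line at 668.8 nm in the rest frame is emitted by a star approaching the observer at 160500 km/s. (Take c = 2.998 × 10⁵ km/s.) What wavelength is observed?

367.9 nm

β = v/c = 160500/299800 = 0.5354.
Relativistic Doppler for wavelength: λ' = λ₀ · √((1 − β)/(1 + β)).
λ' = 668.8 × √(0.4646/1.5354) = 668.8 × 0.55012 ≈ 367.9 nm.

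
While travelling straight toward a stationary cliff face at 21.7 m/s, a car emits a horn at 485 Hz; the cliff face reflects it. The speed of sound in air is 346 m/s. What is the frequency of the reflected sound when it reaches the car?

The cliff face receives the sound from a moving source: f₁ = f₀ · v/(v − v_e) = 485 × 346/324.3 ≈ 517 Hz.
On the return leg the car is a moving observer: f₂ = f₁ · (v + v_e)/v = 517 × 367.7/346 ≈ 550 Hz.
Equivalently f₂ = f₀ · (v + v_e)/(v − v_e).

550 Hz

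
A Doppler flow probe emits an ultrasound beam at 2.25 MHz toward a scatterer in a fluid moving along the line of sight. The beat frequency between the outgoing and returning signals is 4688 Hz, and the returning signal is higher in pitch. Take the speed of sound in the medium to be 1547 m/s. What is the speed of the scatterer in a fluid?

Double Doppler shift off a moving reflector: f₂ = f₀ · (v + u)/(v − u) (u > 0 toward emitter).
Returning signal is higher, so f₂ = f₀ + Δf = 2250000 + 4688 = 2254688 Hz.
Rearranging, u = v · (f₂ − f₀)/(f₂ + f₀) = 1547 × 4688/4504688 ≈ 1.61 m/s.
So the scatterer in a fluid is moving at 1.61 m/s toward the emitter.

1.61 m/s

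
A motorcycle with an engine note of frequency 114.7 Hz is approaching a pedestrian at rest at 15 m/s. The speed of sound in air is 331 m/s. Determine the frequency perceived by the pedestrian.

120 Hz

With the source moving toward a stationary observer, f' = f · v/(v − v_s).
f' = 114.7 × 331/(331 − 15) = 114.7 × 331/316 ≈ 120 Hz.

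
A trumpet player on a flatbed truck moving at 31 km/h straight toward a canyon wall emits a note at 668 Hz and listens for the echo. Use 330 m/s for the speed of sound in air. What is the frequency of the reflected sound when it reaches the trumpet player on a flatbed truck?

31 km/h = 8.611 m/s.
The canyon wall receives the sound from a moving source: f₁ = f₀ · v/(v − v_e) = 668 × 330/321.39 ≈ 686 Hz.
On the return leg the trumpet player on a flatbed truck is a moving observer: f₂ = f₁ · (v + v_e)/v = 686 × 338.61/330 ≈ 704 Hz.
Equivalently f₂ = f₀ · (v + v_e)/(v − v_e).

704 Hz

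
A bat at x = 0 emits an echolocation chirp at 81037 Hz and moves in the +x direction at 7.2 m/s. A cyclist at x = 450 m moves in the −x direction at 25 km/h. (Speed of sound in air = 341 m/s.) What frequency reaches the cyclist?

84471 Hz

25 km/h = 6.944 m/s.
The observer lies on the +x side, so the source is heading toward the observer and the observer is heading toward the source.
Both move, so f' = f · (v + v_o)/(v − v_s).
f' = 81037 × (341 + 6.944)/(341 − 7.2) = 81037 × 347.94/333.8 ≈ 84471 Hz.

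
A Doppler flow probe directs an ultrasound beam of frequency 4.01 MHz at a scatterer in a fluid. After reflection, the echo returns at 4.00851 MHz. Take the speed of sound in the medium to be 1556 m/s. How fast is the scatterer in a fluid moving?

0.29 m/s

Double Doppler shift off a moving reflector: f₂ = f₀ · (v + u)/(v − u) (u > 0 toward emitter).
Rearranging, u = v · (f₂ − f₀)/(f₂ + f₀) = 1556 × -0.00149/8.01851 ≈ -0.29 m/s.
So the scatterer in a fluid is moving at 0.29 m/s away from the emitter.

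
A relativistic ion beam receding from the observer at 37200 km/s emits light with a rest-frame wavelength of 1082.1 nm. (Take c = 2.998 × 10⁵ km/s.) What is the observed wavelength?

β = v/c = 37200/299800 = 0.1241.
Relativistic Doppler for wavelength: λ' = λ₀ · √((1 + β)/(1 − β)).
λ' = 1082.1 × √(1.1241/0.8759) = 1082.1 × 1.13284 ≈ 1225.8 nm.

1225.8 nm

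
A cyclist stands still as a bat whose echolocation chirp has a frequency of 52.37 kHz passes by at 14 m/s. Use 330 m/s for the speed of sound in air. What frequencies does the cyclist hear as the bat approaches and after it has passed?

54.7 kHz approaching; 50.2 kHz receding

Approaching: f₁ = f · v/(v − v_s) = 52.37 × 330/316 ≈ 54.7 kHz.
Receding: f₂ = f · v/(v + v_s) = 52.37 × 330/344 ≈ 50.2 kHz.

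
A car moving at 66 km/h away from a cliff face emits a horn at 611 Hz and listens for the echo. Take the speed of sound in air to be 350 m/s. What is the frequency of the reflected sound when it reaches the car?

550 Hz

66 km/h = 18.33 m/s.
The cliff face receives the sound from a moving source: f₁ = f₀ · v/(v + v_e) = 611 × 350/368.33 ≈ 581 Hz.
On the return leg the car is a moving observer: f₂ = f₁ · (v − v_e)/v = 581 × 331.67/350 ≈ 550 Hz.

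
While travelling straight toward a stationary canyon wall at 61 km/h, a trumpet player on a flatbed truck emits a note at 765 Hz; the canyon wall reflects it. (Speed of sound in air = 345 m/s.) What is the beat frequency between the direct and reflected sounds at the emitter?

61 km/h = 16.94 m/s.
The canyon wall receives the sound from a moving source: f₁ = f₀ · v/(v − v_e) = 765 × 345/328.06 ≈ 804.5 Hz.
On the return leg the trumpet player on a flatbed truck is a moving observer: f₂ = f₁ · (v + v_e)/v = 804.5 × 361.94/345 ≈ 844.0 Hz.
Beat against the emitted tone: |f₂ − f₀| = 2v_e·f₀/(v − v_e) = 2 × 16.94 × 765/328.06 ≈ 79 Hz.

79 Hz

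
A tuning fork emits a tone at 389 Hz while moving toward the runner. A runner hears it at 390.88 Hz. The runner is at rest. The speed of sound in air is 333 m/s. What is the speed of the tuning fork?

f' = f · v/(v − v_s) ⇒ v_s = v · |1 − f/f'|.
v_s = 333 × |1 − 389/390.88| = 333 × 0.00481 ≈ 1.60 m/s.

1.60 m/s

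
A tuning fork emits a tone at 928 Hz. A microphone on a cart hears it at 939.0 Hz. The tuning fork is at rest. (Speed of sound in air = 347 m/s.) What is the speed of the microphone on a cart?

4.1 m/s

f' > f, so the microphone on a cart is approaching.
f' = f · (v + v_o)/v ⇒ v_o = v · |f'/f − 1|.
v_o = 347 × |939.0/928 − 1| = 347 × 0.01185 ≈ 4.1 m/s.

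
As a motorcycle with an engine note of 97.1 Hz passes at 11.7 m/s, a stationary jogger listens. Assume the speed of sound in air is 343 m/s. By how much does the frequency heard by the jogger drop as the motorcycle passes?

6.63 Hz

Approaching: f₁ = f · v/(v − v_s) = 97.1 × 343/331.3 ≈ 100.53 Hz.
Receding: f₂ = f · v/(v + v_s) = 97.1 × 343/354.7 ≈ 93.90 Hz.
Drop: f₁ − f₂ = 2f·v·v_s/(v² − v_s²) = 2 × 97.1 × 343 × 11.7/(343² − 11.7²) ≈ 6.63 Hz.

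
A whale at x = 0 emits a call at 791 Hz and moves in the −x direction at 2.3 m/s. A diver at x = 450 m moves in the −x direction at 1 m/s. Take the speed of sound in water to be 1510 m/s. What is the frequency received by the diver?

790 Hz

The observer lies on the +x side, so the source is heading away from the observer and the observer is heading toward the source.
Both move, so f' = f · (v + v_o)/(v + v_s).
f' = 791 × (1510 + 1)/(1510 + 2.3) = 791 × 1511/1512.3 ≈ 790 Hz.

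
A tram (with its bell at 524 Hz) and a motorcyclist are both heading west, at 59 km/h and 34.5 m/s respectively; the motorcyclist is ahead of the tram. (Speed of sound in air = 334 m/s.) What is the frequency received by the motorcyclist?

59 km/h = 16.39 m/s.
The motorcyclist is ahead, so the tram is moving toward it while the motorcyclist is moving away from the tram.
Both move, so f' = f · (v − v_o)/(v − v_s).
f' = 524 × (334 − 34.5)/(334 − 16.39) = 524 × 299.5/317.61 ≈ 494 Hz.

494 Hz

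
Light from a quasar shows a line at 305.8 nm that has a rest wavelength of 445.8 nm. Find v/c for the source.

0.360

λ'/λ₀ = 0.6860 < 1 (blueshift), so the source is approaching.
λ'/λ₀ = √((1 − β)/(1 + β)) for an approaching source ⇒ β = (1 − r²)/(1 + r²) with r = λ'/λ₀.
β = (1 − 0.4705)/(1 + 0.4705) ≈ 0.360.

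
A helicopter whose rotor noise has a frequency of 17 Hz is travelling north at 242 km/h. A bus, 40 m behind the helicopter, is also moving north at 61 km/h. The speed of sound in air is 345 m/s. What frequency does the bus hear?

242 km/h = 67.22 m/s; 61 km/h = 16.94 m/s.
The bus is behind, so the helicopter is moving away from it while the bus is moving toward the helicopter.
General Doppler shift: f' = f · (v + v_o)/(v + v_s).
f' = 17 × (345 + 16.94)/(345 + 67.22) = 17 × 361.94/412.22 ≈ 14.9 Hz.

14.9 Hz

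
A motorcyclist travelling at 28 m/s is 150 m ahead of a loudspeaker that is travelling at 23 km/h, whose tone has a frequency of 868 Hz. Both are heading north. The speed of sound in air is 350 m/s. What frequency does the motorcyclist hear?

23 km/h = 6.389 m/s.
The motorcyclist is ahead, so the loudspeaker is moving toward it while the motorcyclist is moving away from the loudspeaker.
With source approaching and observer receding, f' = f · (v − v_o)/(v − v_s).
f' = 868 × (350 − 28)/(350 − 6.389) = 868 × 322/343.61 ≈ 813 Hz.

813 Hz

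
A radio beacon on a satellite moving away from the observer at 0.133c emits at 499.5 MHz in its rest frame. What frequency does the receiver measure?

Relativistic Doppler for frequency: f' = f₀ · √((1 − β)/(1 + β)).
f' = 499.5 × √(0.8670/1.1330) = 499.5 × 0.87477 ≈ 436.9 MHz.

436.9 MHz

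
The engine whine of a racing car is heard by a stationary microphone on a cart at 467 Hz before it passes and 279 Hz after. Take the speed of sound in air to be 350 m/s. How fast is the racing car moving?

88 m/s

f₁/f₂ = (v + v_s)/(v − v_s), so v_s = v · (f₁ − f₂)/(f₁ + f₂).
v_s = 350 × (467 − 279)/(467 + 279) = 350 × 188/746 ≈ 88 m/s.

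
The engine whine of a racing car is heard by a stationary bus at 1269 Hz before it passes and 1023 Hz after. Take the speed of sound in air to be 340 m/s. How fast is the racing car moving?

f₁/f₂ = (v + v_s)/(v − v_s), so v_s = v · (f₁ − f₂)/(f₁ + f₂).
v_s = 340 × (1269 − 1023)/(1269 + 1023) = 340 × 246/2292 ≈ 36 m/s.

36 m/s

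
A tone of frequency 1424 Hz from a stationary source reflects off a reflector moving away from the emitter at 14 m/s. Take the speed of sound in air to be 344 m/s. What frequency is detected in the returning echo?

The reflector first receives the wave as a moving observer: f₁ = f₀ · (v − u)/v = 1424 × (344 − 14)/344 ≈ 1366 Hz.
On reflection it acts as a source moving away from the stationary detector: f₂ = f₁ · v/(v + u) = 1366 × 344/358 ≈ 1313 Hz.

1313 Hz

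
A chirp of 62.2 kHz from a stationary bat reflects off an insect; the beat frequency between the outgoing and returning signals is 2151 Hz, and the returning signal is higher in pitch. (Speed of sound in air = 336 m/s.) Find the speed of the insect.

5.7 m/s

Double Doppler shift off a moving reflector: f₂ = f₀ · (v + u)/(v − u) (u > 0 toward emitter).
Returning signal is higher, so f₂ = f₀ + Δf = 62200 + 2151 = 64351 Hz.
Rearranging, u = v · (f₂ − f₀)/(f₂ + f₀) = 336 × 2151/126551 ≈ 5.7 m/s.
So the insect is moving at 5.7 m/s toward the emitter.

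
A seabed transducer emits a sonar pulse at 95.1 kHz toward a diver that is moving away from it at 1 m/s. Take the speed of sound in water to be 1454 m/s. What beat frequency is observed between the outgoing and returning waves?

131 Hz

At the diver (a moving observer), f₁ = f₀ · (v − u)/v = 95.1 × 1453/1454 ≈ 95.0346 kHz.
On reflection it acts as a source moving away from the stationary detector: f₂ = f₁ · v/(v + u) = 95.0346 × 1454/1455 ≈ 94.9693 kHz.
Equivalently f₂ = f₀ · (v − u)/(v + u).
Beat frequency (with f₀ = 95100 Hz): |f₂ − f₀| = 2u·f₀/(v + u) = 2 × 1 × 95100/1455 ≈ 131 Hz.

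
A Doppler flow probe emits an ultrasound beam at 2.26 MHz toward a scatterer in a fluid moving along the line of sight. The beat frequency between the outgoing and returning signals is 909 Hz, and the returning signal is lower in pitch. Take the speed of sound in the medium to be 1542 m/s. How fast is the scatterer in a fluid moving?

Double Doppler shift off a moving reflector: f₂ = f₀ · (v + u)/(v − u) (u > 0 toward emitter).
Returning signal is lower, so f₂ = f₀ − Δf = 2260000 − 909 = 2259091 Hz.
Rearranging, u = v · (f₂ − f₀)/(f₂ + f₀) = 1542 × -909/4519091 ≈ -0.31 m/s.
So the scatterer in a fluid is moving at 0.31 m/s away from the emitter.

0.31 m/s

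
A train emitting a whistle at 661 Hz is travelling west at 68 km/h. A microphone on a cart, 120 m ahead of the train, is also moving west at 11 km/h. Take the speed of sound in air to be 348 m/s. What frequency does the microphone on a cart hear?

693 Hz

68 km/h = 18.89 m/s; 11 km/h = 3.056 m/s.
The microphone on a cart is ahead, so the train is moving toward it while the microphone on a cart is moving away from the train.
With source approaching and observer receding, f' = f · (v − v_o)/(v − v_s).
f' = 661 × (348 − 3.056)/(348 − 18.89) = 661 × 344.94/329.11 ≈ 693 Hz.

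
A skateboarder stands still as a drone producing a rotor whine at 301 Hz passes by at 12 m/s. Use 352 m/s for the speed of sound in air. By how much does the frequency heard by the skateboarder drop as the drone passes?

Approaching: f₁ = f · v/(v − v_s) = 301 × 352/340 ≈ 311.6 Hz.
Receding: f₂ = f · v/(v + v_s) = 301 × 352/364 ≈ 291.1 Hz.
Drop: f₁ − f₂ = 2f·v·v_s/(v² − v_s²) = 2 × 301 × 352 × 12/(352² − 12²) ≈ 20.5 Hz.

20.5 Hz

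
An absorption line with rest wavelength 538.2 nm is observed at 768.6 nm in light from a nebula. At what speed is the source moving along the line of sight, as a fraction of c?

0.342c

λ'/λ₀ = 1.4281 > 1 (redshift), so the source is receding.
λ'/λ₀ = √((1 + β)/(1 − β)) for a receding source ⇒ β = (r² − 1)/(r² + 1) with r = λ'/λ₀.
β = (2.0395 − 1)/(2.0395 + 1) ≈ 0.342.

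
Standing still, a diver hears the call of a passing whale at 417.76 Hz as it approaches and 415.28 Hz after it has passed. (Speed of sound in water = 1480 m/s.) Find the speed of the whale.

4.4 m/s

f₁/f₂ = (v + v_s)/(v − v_s), so v_s = v · (f₁ − f₂)/(f₁ + f₂).
v_s = 1480 × (417.76 − 415.28)/(417.76 + 415.28) = 1480 × 2.48/833.04 ≈ 4.4 m/s.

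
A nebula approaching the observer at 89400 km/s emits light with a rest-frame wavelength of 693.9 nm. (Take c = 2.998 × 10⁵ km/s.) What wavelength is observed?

β = v/c = 89400/299800 = 0.2982.
Relativistic Doppler for wavelength: λ' = λ₀ · √((1 − β)/(1 + β)).
λ' = 693.9 × √(0.7018/1.2982) = 693.9 × 0.73525 ≈ 510.2 nm.

510.2 nm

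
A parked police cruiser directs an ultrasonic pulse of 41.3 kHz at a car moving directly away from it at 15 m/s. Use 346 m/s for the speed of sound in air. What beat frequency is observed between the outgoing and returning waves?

3432 Hz

The car first receives the wave as a moving observer: f₁ = f₀ · (v − u)/v = 41.3 × (346 − 15)/346 ≈ 39.51 kHz.
On reflection it acts as a source moving away from the stationary detector: f₂ = f₁ · v/(v + u) = 39.51 × 346/361 ≈ 37.87 kHz.
Equivalently f₂ = f₀ · (v − u)/(v + u).
Beat frequency (with f₀ = 41300 Hz): |f₂ − f₀| = 2u·f₀/(v + u) = 2 × 15 × 41300/361 ≈ 3432 Hz.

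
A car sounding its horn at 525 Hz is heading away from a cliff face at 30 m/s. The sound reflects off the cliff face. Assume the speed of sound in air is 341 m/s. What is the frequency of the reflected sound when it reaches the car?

The cliff face receives the sound from a moving source: f₁ = f₀ · v/(v + v_e) = 525 × 341/371 ≈ 483 Hz.
On the return leg the car is a moving observer: f₂ = f₁ · (v − v_e)/v = 483 × 311/341 ≈ 440 Hz.

440 Hz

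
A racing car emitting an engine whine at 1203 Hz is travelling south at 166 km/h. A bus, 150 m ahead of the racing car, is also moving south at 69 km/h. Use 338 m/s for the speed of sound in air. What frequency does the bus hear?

1314 Hz

166 km/h = 46.11 m/s; 69 km/h = 19.17 m/s.
The bus is ahead, so the racing car is moving toward it while the bus is moving away from the racing car.
General Doppler shift: f' = f · (v − v_o)/(v − v_s).
f' = 1203 × (338 − 19.17)/(338 − 46.11) = 1203 × 318.83/291.89 ≈ 1314 Hz.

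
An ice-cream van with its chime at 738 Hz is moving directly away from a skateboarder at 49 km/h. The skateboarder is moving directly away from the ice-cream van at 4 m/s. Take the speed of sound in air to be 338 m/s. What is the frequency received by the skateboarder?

701 Hz

49 km/h = 13.61 m/s.
With source receding and observer receding, f' = f · (v − v_o)/(v + v_s).
f' = 738 × (338 − 4)/(338 + 13.61) = 738 × 334/351.61 ≈ 701 Hz.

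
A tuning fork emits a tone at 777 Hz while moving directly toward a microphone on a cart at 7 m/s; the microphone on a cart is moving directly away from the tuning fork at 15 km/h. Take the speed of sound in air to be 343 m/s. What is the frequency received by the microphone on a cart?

784 Hz

15 km/h = 4.167 m/s.
With source approaching and observer receding, f' = f · (v − v_o)/(v − v_s).
f' = 777 × (343 − 4.167)/(343 − 7) = 777 × 338.83/336 ≈ 784 Hz.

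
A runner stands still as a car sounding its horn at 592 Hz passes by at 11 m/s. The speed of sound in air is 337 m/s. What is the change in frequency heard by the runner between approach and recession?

38.7 Hz

Approaching: f₁ = f · v/(v − v_s) = 592 × 337/326 ≈ 612.0 Hz.
Receding: f₂ = f · v/(v + v_s) = 592 × 337/348 ≈ 573.3 Hz.
Drop: f₁ − f₂ = 2f·v·v_s/(v² − v_s²) = 2 × 592 × 337 × 11/(337² − 11²) ≈ 38.7 Hz.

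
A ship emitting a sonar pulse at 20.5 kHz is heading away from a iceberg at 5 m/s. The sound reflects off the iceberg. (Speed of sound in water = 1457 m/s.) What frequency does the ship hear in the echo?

The iceberg receives the sound from a moving source: f₁ = f₀ · v/(v + v_e) = 20.5 × 1457/1462 ≈ 20.4 kHz.
On the return leg the ship is a moving observer: f₂ = f₁ · (v − v_e)/v = 20.4 × 1452/1457 ≈ 20.4 kHz.

20.4 kHz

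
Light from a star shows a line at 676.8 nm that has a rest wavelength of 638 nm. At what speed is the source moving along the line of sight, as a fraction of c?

0.059

λ'/λ₀ = 1.0608 > 1 (redshift), so the source is receding.
λ'/λ₀ = √((1 + β)/(1 − β)) for a receding source ⇒ β = (r² − 1)/(r² + 1) with r = λ'/λ₀.
β = (1.1253 − 1)/(1.1253 + 1) ≈ 0.059.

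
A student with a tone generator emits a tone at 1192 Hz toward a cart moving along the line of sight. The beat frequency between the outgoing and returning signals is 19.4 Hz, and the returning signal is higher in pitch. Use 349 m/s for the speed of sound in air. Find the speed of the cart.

Double Doppler shift off a moving reflector: f₂ = f₀ · (v + u)/(v − u) (u > 0 toward emitter).
Returning signal is higher, so f₂ = f₀ + Δf = 1192 + 19.4 = 1211.4 Hz.
Rearranging, u = v · (f₂ − f₀)/(f₂ + f₀) = 349 × 19.4/2403.4 ≈ 2.82 m/s.
So the cart is moving at 2.82 m/s toward the emitter.

2.82 m/s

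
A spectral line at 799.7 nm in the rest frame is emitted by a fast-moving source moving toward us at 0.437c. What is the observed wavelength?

Relativistic Doppler for wavelength: λ' = λ₀ · √((1 − β)/(1 + β)).
λ' = 799.7 × √(0.5630/1.4370) = 799.7 × 0.62593 ≈ 500.6 nm.

500.6 nm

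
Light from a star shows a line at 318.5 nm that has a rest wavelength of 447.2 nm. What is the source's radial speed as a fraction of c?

λ'/λ₀ = 0.7122 < 1 (blueshift), so the source is approaching.
λ'/λ₀ = √((1 − β)/(1 + β)) for an approaching source ⇒ β = (1 − r²)/(1 + r²) with r = λ'/λ₀.
β = (1 − 0.5072)/(1 + 0.5072) ≈ 0.327.

0.327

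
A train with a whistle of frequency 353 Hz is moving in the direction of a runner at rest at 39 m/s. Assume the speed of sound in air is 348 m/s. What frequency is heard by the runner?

Moving source, stationary observer: f' = f · v/(v − v_s) since the source is approaching.
f' = 353 × 348/(348 − 39) = 353 × 348/309 ≈ 398 Hz.

398 Hz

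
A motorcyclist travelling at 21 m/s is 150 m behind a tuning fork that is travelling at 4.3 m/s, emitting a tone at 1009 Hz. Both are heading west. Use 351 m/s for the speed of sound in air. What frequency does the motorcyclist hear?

The motorcyclist is behind, so the tuning fork is moving away from it while the motorcyclist is moving toward the tuning fork.
With source receding and observer approaching, f' = f · (v + v_o)/(v + v_s).
f' = 1009 × (351 + 21)/(351 + 4.3) = 1009 × 372/355.3 ≈ 1056 Hz.

1056 Hz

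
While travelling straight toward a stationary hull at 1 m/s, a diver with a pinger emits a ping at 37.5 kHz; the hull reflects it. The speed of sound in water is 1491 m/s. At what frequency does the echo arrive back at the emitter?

37.6 kHz

The hull receives the sound from a moving source: f₁ = f₀ · v/(v − v_e) = 37.5 × 1491/1490 ≈ 37.5 kHz.
On the return leg the diver with a pinger is a moving observer: f₂ = f₁ · (v + v_e)/v = 37.5 × 1492/1491 ≈ 37.6 kHz.
Equivalently f₂ = f₀ · (v + v_e)/(v − v_e).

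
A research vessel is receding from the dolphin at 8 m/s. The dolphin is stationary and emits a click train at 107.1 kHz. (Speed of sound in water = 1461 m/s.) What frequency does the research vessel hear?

Only the observer moves, away from the source, so f' = f · (v − v_o)/v.
f' = 107.1 × (1461 − 8)/1461 = 107.1 × 1453/1461 ≈ 106.5 kHz.

106.5 kHz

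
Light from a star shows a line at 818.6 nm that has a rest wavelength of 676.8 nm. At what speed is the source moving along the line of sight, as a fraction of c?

λ'/λ₀ = 1.2095 > 1 (redshift), so the source is receding.
λ'/λ₀ = √((1 + β)/(1 − β)) for a receding source ⇒ β = (r² − 1)/(r² + 1) with r = λ'/λ₀.
β = (1.4629 − 1)/(1.4629 + 1) ≈ 0.188.

0.188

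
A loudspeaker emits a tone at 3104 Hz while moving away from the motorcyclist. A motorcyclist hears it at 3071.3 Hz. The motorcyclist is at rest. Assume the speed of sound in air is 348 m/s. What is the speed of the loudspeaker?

3.7 m/s

f' = f · v/(v + v_s) ⇒ v_s = v · |1 − f/f'|.
v_s = 348 × |1 − 3104/3071.3| = 348 × 0.01065 ≈ 3.7 m/s.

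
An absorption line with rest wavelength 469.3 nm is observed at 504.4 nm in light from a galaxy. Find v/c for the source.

λ'/λ₀ = 1.0748 > 1 (redshift), so the source is receding.
λ'/λ₀ = √((1 + β)/(1 − β)) for a receding source ⇒ β = (r² − 1)/(r² + 1) with r = λ'/λ₀.
β = (1.1552 − 1)/(1.1552 + 1) ≈ 0.072.

0.072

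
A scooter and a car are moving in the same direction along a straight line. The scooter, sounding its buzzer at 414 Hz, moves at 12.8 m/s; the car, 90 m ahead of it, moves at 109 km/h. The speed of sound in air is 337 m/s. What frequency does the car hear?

109 km/h = 30.28 m/s.
The car is ahead, so the scooter is moving toward it while the car is moving away from the scooter.
Both move, so f' = f · (v − v_o)/(v − v_s).
f' = 414 × (337 − 30.28)/(337 − 12.8) = 414 × 306.72/324.2 ≈ 392 Hz.

392 Hz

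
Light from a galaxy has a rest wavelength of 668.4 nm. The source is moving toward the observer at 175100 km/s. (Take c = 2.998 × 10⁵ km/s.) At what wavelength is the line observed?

β = v/c = 175100/299800 = 0.5841.
Relativistic Doppler for wavelength: λ' = λ₀ · √((1 − β)/(1 + β)).
λ' = 668.4 × √(0.4159/1.5841) = 668.4 × 0.51243 ≈ 342.5 nm.

342.5 nm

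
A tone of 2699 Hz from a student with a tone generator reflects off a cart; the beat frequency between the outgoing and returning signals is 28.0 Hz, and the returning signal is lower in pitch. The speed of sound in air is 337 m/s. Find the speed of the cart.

1.76 m/s

Double Doppler shift off a moving reflector: f₂ = f₀ · (v + u)/(v − u) (u > 0 toward emitter).
Returning signal is lower, so f₂ = f₀ − Δf = 2699 − 28 = 2671 Hz.
Rearranging, u = v · (f₂ − f₀)/(f₂ + f₀) = 337 × -28/5370 ≈ -1.76 m/s.
So the cart is moving at 1.76 m/s away from the emitter.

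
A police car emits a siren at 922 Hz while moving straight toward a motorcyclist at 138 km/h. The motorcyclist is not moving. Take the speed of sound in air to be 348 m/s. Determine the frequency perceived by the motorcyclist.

1036 Hz

138 km/h = 38.33 m/s.
Moving source, stationary observer: f' = f · v/(v − v_s) since the source is approaching.
f' = 922 × 348/(348 − 38.33) = 922 × 348/309.7 ≈ 1036 Hz.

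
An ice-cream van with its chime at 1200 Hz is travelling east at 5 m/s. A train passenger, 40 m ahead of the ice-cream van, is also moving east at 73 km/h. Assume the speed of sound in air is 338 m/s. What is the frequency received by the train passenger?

1145 Hz

73 km/h = 20.28 m/s.
The train passenger is ahead, so the ice-cream van is moving toward it while the train passenger is moving away from the ice-cream van.
With source approaching and observer receding, f' = f · (v − v_o)/(v − v_s).
f' = 1200 × (338 − 20.28)/(338 − 5) = 1200 × 317.72/333 ≈ 1145 Hz.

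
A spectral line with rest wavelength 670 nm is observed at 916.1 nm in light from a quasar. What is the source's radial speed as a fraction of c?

λ'/λ₀ = 1.3673 > 1 (redshift), so the source is receding.
λ'/λ₀ = √((1 + β)/(1 − β)) for a receding source ⇒ β = (r² − 1)/(r² + 1) with r = λ'/λ₀.
β = (1.8695 − 1)/(1.8695 + 1) ≈ 0.303.

0.303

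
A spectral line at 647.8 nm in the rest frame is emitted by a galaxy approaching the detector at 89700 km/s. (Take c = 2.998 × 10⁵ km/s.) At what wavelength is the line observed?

475.8 nm

β = v/c = 89700/299800 = 0.2992.
Relativistic Doppler for wavelength: λ' = λ₀ · √((1 − β)/(1 + β)).
λ' = 647.8 × √(0.7008/1.2992) = 647.8 × 0.73445 ≈ 475.8 nm.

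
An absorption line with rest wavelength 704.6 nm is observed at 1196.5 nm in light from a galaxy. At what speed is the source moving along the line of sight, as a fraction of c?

0.485

λ'/λ₀ = 1.6981 > 1 (redshift), so the source is receding.
λ'/λ₀ = √((1 + β)/(1 − β)) for a receding source ⇒ β = (r² − 1)/(r² + 1) with r = λ'/λ₀.
β = (2.8836 − 1)/(2.8836 + 1) ≈ 0.485.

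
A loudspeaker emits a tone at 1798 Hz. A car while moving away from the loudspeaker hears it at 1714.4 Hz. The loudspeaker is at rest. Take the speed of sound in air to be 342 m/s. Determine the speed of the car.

15.9 m/s

f' = f · (v − v_o)/v ⇒ v_o = v · |f'/f − 1|.
v_o = 342 × |1714.4/1798 − 1| = 342 × 0.0465 ≈ 15.9 m/s.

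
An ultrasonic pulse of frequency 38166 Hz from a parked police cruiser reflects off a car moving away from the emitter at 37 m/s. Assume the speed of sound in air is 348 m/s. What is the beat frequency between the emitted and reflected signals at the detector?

7336 Hz

At the car (a moving observer), f₁ = f₀ · (v − u)/v = 38166 × 311/348 ≈ 34108 Hz.
On reflection it acts as a source moving away from the stationary detector: f₂ = f₁ · v/(v + u) = 34108 × 348/385 ≈ 30830 Hz.
Equivalently f₂ = f₀ · (v − u)/(v + u).
Beat frequency: |f₂ − f₀| = 2u·f₀/(v + u) = 2 × 37 × 38166/385 ≈ 7336 Hz.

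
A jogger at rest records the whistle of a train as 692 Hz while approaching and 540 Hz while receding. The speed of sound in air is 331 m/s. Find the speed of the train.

41 m/s

f₁/f₂ = (v + v_s)/(v − v_s), so v_s = v · (f₁ − f₂)/(f₁ + f₂).
v_s = 331 × (692 − 540)/(692 + 540) = 331 × 152/1232 ≈ 41 m/s.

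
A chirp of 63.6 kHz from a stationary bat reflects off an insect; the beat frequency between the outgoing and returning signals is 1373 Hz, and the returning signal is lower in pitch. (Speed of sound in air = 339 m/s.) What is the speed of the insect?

3.7 m/s

Double Doppler shift off a moving reflector: f₂ = f₀ · (v + u)/(v − u) (u > 0 toward emitter).
Returning signal is lower, so f₂ = f₀ − Δf = 63600 − 1373 = 62227 Hz.
Rearranging, u = v · (f₂ − f₀)/(f₂ + f₀) = 339 × -1373/125827 ≈ -3.7 m/s.
So the insect is moving at 3.7 m/s away from the emitter.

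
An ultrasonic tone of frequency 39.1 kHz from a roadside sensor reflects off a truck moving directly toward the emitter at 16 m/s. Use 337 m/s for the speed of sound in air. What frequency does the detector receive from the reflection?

The truck first receives the wave as a moving observer: f₁ = f₀ · (v + u)/v = 39.1 × (337 + 16)/337 ≈ 41.0 kHz.
The reflection then acts as a moving source: f₂ = f₁ · v/(v − u) ≈ 43.0 kHz.

43.0 kHz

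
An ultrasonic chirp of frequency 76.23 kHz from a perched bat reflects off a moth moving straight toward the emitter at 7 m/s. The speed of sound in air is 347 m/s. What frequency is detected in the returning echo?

At the moth (a moving observer), f₁ = f₀ · (v + u)/v = 76.23 × 354/347 ≈ 77.8 kHz.
The reflection then acts as a moving source: f₂ = f₁ · v/(v − u) ≈ 79.4 kHz.
Equivalently f₂ = f₀ · (v + u)/(v − u).

79.4 kHz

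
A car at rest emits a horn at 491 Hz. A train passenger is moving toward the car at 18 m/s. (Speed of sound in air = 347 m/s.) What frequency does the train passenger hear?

Only the observer moves, toward the source, so f' = f · (v + v_o)/v.
f' = 491 × (347 + 18)/347 = 491 × 365/347 ≈ 516 Hz.

516 Hz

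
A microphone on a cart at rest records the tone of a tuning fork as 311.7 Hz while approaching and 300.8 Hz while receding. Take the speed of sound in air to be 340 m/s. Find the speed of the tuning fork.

6.1 m/s

f₁/f₂ = (v + v_s)/(v − v_s), so v_s = v · (f₁ − f₂)/(f₁ + f₂).
v_s = 340 × (311.7 − 300.8)/(311.7 + 300.8) = 340 × 10.9/612.5 ≈ 6.1 m/s.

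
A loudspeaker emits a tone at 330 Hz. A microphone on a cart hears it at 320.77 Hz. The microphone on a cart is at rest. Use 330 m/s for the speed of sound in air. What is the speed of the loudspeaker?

f' < f, so the loudspeaker is receding.
f' = f · v/(v + v_s) ⇒ v_s = v · |1 − f/f'|.
v_s = 330 × |1 − 330/320.77| = 330 × 0.02877 ≈ 9.5 m/s.

9.5 m/s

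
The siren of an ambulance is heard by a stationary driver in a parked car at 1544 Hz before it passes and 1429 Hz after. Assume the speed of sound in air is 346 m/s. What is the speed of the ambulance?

f₁/f₂ = (v + v_s)/(v − v_s), so v_s = v · (f₁ − f₂)/(f₁ + f₂).
v_s = 346 × (1544 − 1429)/(1544 + 1429) = 346 × 115/2973 ≈ 13.4 m/s.

13.4 m/s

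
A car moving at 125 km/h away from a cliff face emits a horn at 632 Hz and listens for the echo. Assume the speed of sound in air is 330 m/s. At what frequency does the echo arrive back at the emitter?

512 Hz

125 km/h = 34.72 m/s.
The cliff face receives the sound from a moving source: f₁ = f₀ · v/(v + v_e) = 632 × 330/364.72 ≈ 572 Hz.
On the return leg the car is a moving observer: f₂ = f₁ · (v − v_e)/v = 572 × 295.28/330 ≈ 512 Hz.
Equivalently f₂ = f₀ · (v − v_e)/(v + v_e).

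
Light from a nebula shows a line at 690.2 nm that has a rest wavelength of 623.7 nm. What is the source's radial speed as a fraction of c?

λ'/λ₀ = 1.1066 > 1 (redshift), so the source is receding.
λ'/λ₀ = √((1 + β)/(1 − β)) for a receding source ⇒ β = (r² − 1)/(r² + 1) with r = λ'/λ₀.
β = (1.2246 − 1)/(1.2246 + 1) ≈ 0.101.

0.101c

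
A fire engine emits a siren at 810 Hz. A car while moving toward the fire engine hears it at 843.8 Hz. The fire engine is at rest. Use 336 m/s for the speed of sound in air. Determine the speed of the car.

f' = f · (v + v_o)/v ⇒ v_o = v · |f'/f − 1|.
v_o = 336 × |843.8/810 − 1| = 336 × 0.04173 ≈ 14.0 m/s.

14.0 m/s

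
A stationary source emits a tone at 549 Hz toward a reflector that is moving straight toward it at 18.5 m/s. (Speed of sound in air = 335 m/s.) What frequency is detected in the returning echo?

The reflector first receives the wave as a moving observer: f₁ = f₀ · (v + u)/v = 549 × (335 + 18.5)/335 ≈ 579 Hz.
The reflection then acts as a moving source: f₂ = f₁ · v/(v − u) ≈ 613 Hz.
Equivalently f₂ = f₀ · (v + u)/(v − u).

613 Hz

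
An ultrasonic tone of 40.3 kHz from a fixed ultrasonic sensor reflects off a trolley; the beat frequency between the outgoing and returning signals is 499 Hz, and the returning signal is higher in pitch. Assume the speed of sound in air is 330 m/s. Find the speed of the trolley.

Double Doppler shift off a moving reflector: f₂ = f₀ · (v + u)/(v − u) (u > 0 toward emitter).
Returning signal is higher, so f₂ = f₀ + Δf = 40300 + 499 = 40799 Hz.
Rearranging, u = v · (f₂ − f₀)/(f₂ + f₀) = 330 × 499/81099 ≈ 2.03 m/s.
So the trolley is moving at 2.03 m/s toward the emitter.

2.03 m/s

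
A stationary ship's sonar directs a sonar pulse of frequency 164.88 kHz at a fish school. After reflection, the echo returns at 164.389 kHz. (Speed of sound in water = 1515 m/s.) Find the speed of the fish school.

Double Doppler shift off a moving reflector: f₂ = f₀ · (v + u)/(v − u) (u > 0 toward emitter).
Rearranging, u = v · (f₂ − f₀)/(f₂ + f₀) = 1515 × -0.491/329.269 ≈ -2.26 m/s.
So the fish school is moving at 2.26 m/s away from the emitter.

2.26 m/s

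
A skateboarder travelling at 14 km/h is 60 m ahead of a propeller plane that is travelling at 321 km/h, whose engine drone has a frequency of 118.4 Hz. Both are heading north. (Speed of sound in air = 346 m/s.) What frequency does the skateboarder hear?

321 km/h = 89.17 m/s; 14 km/h = 3.889 m/s.
The skateboarder is ahead, so the propeller plane is moving toward it while the skateboarder is moving away from the propeller plane.
General Doppler shift: f' = f · (v − v_o)/(v − v_s).
f' = 118.4 × (346 − 3.889)/(346 − 89.17) = 118.4 × 342.11/256.83 ≈ 158 Hz.

158 Hz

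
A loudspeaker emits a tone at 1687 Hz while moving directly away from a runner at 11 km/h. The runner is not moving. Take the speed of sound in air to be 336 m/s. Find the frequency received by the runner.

11 km/h = 3.056 m/s.
Only the source moves, away from the listener, so f' = f · v/(v + v_s).
f' = 1687 × 336/(336 + 3.056) = 1687 × 336/339.1 ≈ 1672 Hz.

1672 Hz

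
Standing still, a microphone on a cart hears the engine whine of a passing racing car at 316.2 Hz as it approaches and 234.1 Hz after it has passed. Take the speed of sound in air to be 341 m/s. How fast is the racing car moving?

51 m/s

f₁/f₂ = (v + v_s)/(v − v_s), so v_s = v · (f₁ − f₂)/(f₁ + f₂).
v_s = 341 × (316.2 − 234.1)/(316.2 + 234.1) = 341 × 82.1/550.3 ≈ 51 m/s.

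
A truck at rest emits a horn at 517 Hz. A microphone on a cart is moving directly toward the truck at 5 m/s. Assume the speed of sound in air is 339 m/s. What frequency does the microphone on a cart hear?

Moving observer, stationary source: f' = f · (v + v_o)/v.
f' = 517 × (339 + 5)/339 = 517 × 344/339 ≈ 525 Hz.

525 Hz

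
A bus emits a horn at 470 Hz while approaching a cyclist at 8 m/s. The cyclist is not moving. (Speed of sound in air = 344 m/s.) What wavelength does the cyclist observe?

Only the source moves, toward the listener, so f' = f · v/(v − v_s).
f' = 470 × 344/(344 − 8) ≈ 481 Hz.
λ' = v/f' = 344/481.19 ≈ 71.5 cm.

71.5 cm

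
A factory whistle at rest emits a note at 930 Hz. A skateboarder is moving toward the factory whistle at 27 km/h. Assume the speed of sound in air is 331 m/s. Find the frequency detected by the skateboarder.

27 km/h = 7.5 m/s.
Moving observer, stationary source: f' = f · (v + v_o)/v.
f' = 930 × (331 + 7.5)/331 = 930 × 338.5/331 ≈ 951 Hz.

951 Hz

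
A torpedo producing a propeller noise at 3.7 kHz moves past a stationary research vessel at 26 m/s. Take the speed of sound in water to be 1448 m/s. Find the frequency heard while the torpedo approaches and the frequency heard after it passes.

3.77 kHz approaching; 3.63 kHz receding

Approaching: f₁ = f · v/(v − v_s) = 3.7 × 1448/1422 ≈ 3.77 kHz.
Receding: f₂ = f · v/(v + v_s) = 3.7 × 1448/1474 ≈ 3.63 kHz.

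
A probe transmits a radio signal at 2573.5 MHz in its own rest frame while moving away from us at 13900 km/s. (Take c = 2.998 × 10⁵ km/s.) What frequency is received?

2456.8 MHz

β = v/c = 13900/299800 = 0.0464.
Relativistic Doppler for frequency: f' = f₀ · √((1 − β)/(1 + β)).
f' = 2573.5 × √(0.9536/1.0464) = 2573.5 × 0.95466 ≈ 2456.8 MHz.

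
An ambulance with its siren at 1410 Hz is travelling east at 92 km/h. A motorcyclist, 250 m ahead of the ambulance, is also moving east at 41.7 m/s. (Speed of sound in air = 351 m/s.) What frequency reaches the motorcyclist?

92 km/h = 25.56 m/s.
The motorcyclist is ahead, so the ambulance is moving toward it while the motorcyclist is moving away from the ambulance.
Both move, so f' = f · (v − v_o)/(v − v_s).
f' = 1410 × (351 − 41.7)/(351 − 25.56) = 1410 × 309.3/325.44 ≈ 1340 Hz.

1340 Hz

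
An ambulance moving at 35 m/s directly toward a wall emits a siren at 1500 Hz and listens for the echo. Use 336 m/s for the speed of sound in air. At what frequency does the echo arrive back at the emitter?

1849 Hz

The wall receives the sound from a moving source: f₁ = f₀ · v/(v − v_e) = 1500 × 336/301 ≈ 1674 Hz.
On the return leg the ambulance is a moving observer: f₂ = f₁ · (v + v_e)/v = 1674 × 371/336 ≈ 1849 Hz.
Equivalently f₂ = f₀ · (v + v_e)/(v − v_e).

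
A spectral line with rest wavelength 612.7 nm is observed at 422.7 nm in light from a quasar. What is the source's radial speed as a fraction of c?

λ'/λ₀ = 0.6899 < 1 (blueshift), so the source is approaching.
λ'/λ₀ = √((1 − β)/(1 + β)) for an approaching source ⇒ β = (1 − r²)/(1 + r²) with r = λ'/λ₀.
β = (1 − 0.4760)/(1 + 0.4760) ≈ 0.355.

0.355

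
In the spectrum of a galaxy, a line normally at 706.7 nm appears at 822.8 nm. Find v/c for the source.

0.151

λ'/λ₀ = 1.1643 > 1 (redshift), so the source is receding.
λ'/λ₀ = √((1 + β)/(1 − β)) for a receding source ⇒ β = (r² − 1)/(r² + 1) with r = λ'/λ₀.
β = (1.3556 − 1)/(1.3556 + 1) ≈ 0.151.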